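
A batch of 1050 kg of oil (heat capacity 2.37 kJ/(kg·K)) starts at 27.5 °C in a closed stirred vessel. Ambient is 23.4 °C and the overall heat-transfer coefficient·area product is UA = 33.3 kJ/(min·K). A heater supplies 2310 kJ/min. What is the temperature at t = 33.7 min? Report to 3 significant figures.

51.2 °C

Lumped-capacitance energy balance: M c_p dT/dt = UA(T_amb − T) + Q̇.
dT/dt = (T_ss − T)/τ with T_ss = T_amb + Q̇/UA = 23.4 + 2310/33.3 = 92.769 °C, τ = M c_p/UA = 1050·2.37/33.3 = 74.730 min.
T approaches T_ss exponentially: T(t) = T_ss + (T₀ − T_ss) e^(−t/τ).
T(33.7) = 92.769 + (-65.269)·0.63702 = 51.192 °C.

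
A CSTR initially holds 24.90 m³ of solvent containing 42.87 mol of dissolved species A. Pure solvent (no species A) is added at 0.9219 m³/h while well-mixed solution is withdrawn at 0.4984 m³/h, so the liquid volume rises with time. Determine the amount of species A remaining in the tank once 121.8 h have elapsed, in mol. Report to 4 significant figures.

11.44 mol

Total volume: dV/dt = Q_in − Q_out = 0.423500 m³/h, so V(t) = 24.90 + 0.423500 t and V(121.8) = 76.4823 m³.
No species A enters, so dm/dt = −Q_out · (m/V).
Separate: dm/m = −Q_out dt/V(t) ⇒ ln(m/m₀) = −(Q_out/(Q_in−Q_out)) ln(V/V₀).
m = m₀ (V₀/V)^(Q_out/(Q_in−Q_out)) = 42.87 × (24.90/76.4823)^(1.17686) = 11.4445 mol.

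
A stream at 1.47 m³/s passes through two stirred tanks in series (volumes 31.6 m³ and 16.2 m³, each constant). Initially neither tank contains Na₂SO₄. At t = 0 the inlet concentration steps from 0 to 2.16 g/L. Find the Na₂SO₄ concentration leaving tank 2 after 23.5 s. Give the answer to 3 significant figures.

0.944 g/L

Species balance on tank i: dCᵢ/dt = (Cᵢ₋₁ − Cᵢ)/τᵢ with τᵢ = Vᵢ/Q.
τ₁ = 31.6/1.47 = 21.497 s; τ₂ = 16.2/1.47 = 11.020 s.
Solving the cascade with C₁(0)=C₂(0)=0 gives C₂(t) = C_in[1 − (τ₁ e^(−t/τ₁) − τ₂ e^(−t/τ₂))/(τ₁ − τ₂)].
At t = 23.5: e^(−t/τ₁) = 0.33514, e^(−t/τ₂) = 0.11855.
C₂ = 2.16·[1 − (21.497·0.33514 − 11.020·0.11855)/(10.476)] = 2.16·0.43701 = 0.94395 g/L.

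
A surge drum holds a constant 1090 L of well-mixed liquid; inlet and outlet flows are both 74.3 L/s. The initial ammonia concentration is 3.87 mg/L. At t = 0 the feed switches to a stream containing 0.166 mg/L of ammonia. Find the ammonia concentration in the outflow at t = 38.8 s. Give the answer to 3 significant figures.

0.429 mg/L

Transient balance on the dissolved component: V dC/dt = Q(C_in − C).
So dC/dt = (C_in − C)/τ with τ = V/Q = 1090/74.3 = 14.670 s.
Integrating: C(t) = C_in + (C₀ − C_in) e^(−t/τ).
C(38.8) = 0.166 + (3.87 − 0.166)·e^(−38.8/14.670) = 0.166 + (3.7040)·0.071019 = 0.42905 mg/L.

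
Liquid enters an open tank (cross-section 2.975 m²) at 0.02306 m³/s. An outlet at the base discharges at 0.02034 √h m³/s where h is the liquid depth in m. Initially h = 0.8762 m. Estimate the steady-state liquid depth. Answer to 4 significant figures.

1.285 m

Mass balance (ρ constant): A dh/dt = Q_in − 0.02034 √h. At steady state dh/dt = 0:
Q_in = 0.02034 √h_ss ⇒ √h_ss = 0.02306/0.02034 = 1.13373.
h_ss = 1.13373² = 1.28534 m. (Since h₀ = 0.8762 m < h_ss, the level will rise toward this value.)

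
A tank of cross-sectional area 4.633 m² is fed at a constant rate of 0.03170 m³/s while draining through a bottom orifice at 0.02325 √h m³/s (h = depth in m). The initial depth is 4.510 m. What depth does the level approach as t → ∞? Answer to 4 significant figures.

Level balance: A dh/dt = 0.03170 − 0.02325 √h. Setting dh/dt = 0:
Q_in = 0.02325 √h_ss ⇒ √h_ss = 0.03170/0.02325 = 1.36344.
h_ss = 1.36344² = 1.85897 m. (Since h₀ = 4.510 m > h_ss, the level will fall toward this value.)

1.859 m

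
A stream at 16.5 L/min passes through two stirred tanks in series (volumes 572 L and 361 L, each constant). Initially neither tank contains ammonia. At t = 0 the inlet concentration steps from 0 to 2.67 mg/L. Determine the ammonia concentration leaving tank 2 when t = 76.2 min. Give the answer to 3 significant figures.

Each tank obeys Vᵢ dCᵢ/dt = Q(Cᵢ₋₁ − Cᵢ), so τᵢ = Vᵢ/Q.
τ₁ = 572/16.5 = 34.667 min; τ₂ = 361/16.5 = 21.879 min.
Solving the cascade with C₁(0)=C₂(0)=0 gives C₂(t) = C_in[1 − (τ₁ e^(−t/τ₁) − τ₂ e^(−t/τ₂))/(τ₁ − τ₂)].
At t = 76.2: e^(−t/τ₁) = 0.11102, e^(−t/τ₂) = 0.030720.
C₂ = 2.67·[1 − (34.667·0.11102 − 21.879·0.030720)/(12.788)] = 2.67·0.75161 = 2.0068 mg/L.

2.01 mg/L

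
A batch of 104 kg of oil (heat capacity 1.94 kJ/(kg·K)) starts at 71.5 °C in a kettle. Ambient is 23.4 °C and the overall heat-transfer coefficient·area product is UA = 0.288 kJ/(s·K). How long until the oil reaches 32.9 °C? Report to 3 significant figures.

1140 s

M c_p dT/dt = −UA(T − T_amb).
τ = M c_p/UA = 700.56 s; T_ss = T_amb = 23.400 °C.
T(t) = T_ss + (T₀ − T_ss)e^(−t/τ); set T = 32.9:
t = −τ ln[(T − T_ss)/(T₀ − T_ss)] = −700.56 · ln(0.19751) = 1136.3 s.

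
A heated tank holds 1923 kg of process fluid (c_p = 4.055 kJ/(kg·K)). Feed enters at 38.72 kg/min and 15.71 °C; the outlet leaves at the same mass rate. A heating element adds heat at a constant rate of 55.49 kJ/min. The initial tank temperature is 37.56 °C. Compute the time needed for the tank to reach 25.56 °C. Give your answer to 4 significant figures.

M c_p dT/dt = ṁ c_p (T_in − T) + Q̇.
τ = M/ṁ = 49.6643 min; T_ss = T_in + Q̇/(ṁ c_p) = 16.0634 °C.
T(t) = T_ss + (T₀ − T_ss) e^(−t/τ). Set T = 25.56:
e^(−t/τ) = (25.56 − 16.0634)/(37.56 − 16.0634) = 0.441772
t = −49.6643 · ln(0.441772) = 40.5738 min.

40.57 min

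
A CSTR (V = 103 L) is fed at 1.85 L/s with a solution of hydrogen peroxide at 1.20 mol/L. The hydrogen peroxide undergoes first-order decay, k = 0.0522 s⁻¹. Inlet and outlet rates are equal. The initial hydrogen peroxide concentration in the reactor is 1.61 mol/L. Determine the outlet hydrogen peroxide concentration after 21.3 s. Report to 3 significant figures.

V dC/dt = Q(C_in − C) − k V C.
This is linear with rate a = Q/V + k = 0.070161 s⁻¹.
C_ss = Q C_in/(Q + kV) = 0.30720 mol/L; C(t) = C_ss + (C₀ − C_ss) e^(−a t).
C(21.3) = 0.30720 + (1.3028)·e^(−0.070161·21.3) = 0.30720 + (1.3028)·0.22438 = 0.59952 mol/L.

0.600 mol/L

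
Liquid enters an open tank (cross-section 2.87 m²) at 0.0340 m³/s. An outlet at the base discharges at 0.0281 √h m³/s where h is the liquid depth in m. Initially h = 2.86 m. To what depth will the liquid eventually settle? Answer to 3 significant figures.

Volume balance on the tank: A dh/dt = Q_in − 0.0281 √h. At steady state dh/dt = 0:
Q_in = 0.0281 √h_ss ⇒ √h_ss = 0.0340/0.0281 = 1.2100.
h_ss = 1.2100² = 1.4640 m. (Since h₀ = 2.86 m > h_ss, the level will fall toward this value.)

1.46 m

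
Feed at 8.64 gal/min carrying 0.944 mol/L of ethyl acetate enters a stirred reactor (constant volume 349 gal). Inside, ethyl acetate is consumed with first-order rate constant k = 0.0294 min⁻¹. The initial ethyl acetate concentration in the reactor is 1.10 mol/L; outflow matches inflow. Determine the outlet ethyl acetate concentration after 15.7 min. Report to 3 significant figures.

0.717 mol/L

V dC/dt = Q(C_in − C) − k V C.
dC/dt = (Q/V) C_in − (Q/V + k) C; effective rate a = Q/V + k = 0.024756 + 0.0294 = 0.054156 min⁻¹.
C_ss = Q C_in/(Q + kV) = 0.43153 mol/L; C(t) = C_ss + (C₀ − C_ss) e^(−a t).
C(15.7) = 0.43153 + (0.66847)·e^(−0.054156·15.7) = 0.43153 + (0.66847)·0.42731 = 0.71717 mol/L.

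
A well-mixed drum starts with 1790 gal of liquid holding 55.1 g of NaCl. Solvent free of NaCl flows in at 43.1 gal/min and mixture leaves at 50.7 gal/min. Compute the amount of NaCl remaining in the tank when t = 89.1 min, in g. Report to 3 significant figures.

Let m(t) be the amount of NaCl. Volume: V(t) = V₀ + (Q_in − Q_out) t = 1790 − 7.6000 t; V(89.1) = 1112.8 gal.
Solute balance: dm/dt = 0 − Q_out C = −Q_out m/V(t).
Separate: dm/m = −Q_out dt/V(t) ⇒ ln(m/m₀) = −(Q_out/(Q_in−Q_out)) ln(V/V₀).
m = m₀ (V₀/V)^(Q_out/(Q_in−Q_out)) = 55.1 × (1790/1112.8)^(-6.6711) = 2.3127 g.

2.31 g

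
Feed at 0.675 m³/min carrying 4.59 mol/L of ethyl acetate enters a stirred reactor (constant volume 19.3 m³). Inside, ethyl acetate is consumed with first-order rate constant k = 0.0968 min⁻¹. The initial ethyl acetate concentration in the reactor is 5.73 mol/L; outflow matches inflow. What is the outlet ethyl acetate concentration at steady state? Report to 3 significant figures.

1.22 mol/L

Species balance: V dC/dt = Q C_in − Q C − k V C.
Steady state (dC/dt = 0): C_ss = Q C_in/(Q + kV) = C_in/(1 + kV/Q).
C_ss = 0.675·4.59/(0.675 + 0.0968·19.3) = 3.0983/2.5432 = 1.2182 mol/L.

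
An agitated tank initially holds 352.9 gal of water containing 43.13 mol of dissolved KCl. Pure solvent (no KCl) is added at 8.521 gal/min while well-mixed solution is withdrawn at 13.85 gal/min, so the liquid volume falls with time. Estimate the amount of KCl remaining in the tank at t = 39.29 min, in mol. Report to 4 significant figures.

Let m(t) be the amount of KCl. Volume: V(t) = V₀ + (Q_in − Q_out) t = 352.9 − 5.32900 t; V(39.29) = 143.524 gal.
Solute balance: dm/dt = 0 − Q_out C = −Q_out m/V(t).
Separate: dm/m = −Q_out dt/V(t) ⇒ ln(m/m₀) = −(Q_out/(Q_in−Q_out)) ln(V/V₀).
m = m₀ (V₀/V)^(Q_out/(Q_in−Q_out)) = 43.13 × (352.9/143.524)^(-2.59899) = 4.16180 mol.

4.162 mol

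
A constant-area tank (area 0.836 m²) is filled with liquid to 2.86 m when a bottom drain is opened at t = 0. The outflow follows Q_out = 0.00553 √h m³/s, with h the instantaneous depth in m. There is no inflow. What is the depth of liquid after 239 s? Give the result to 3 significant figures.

A dh/dt = −Q_out = −0.00553 √h.
∫ h^(−1/2) dh = −(0.00553/A) ∫ dt, giving 2√h = 2√h₀ − (0.00553/A) t.
√h = √2.86 − 0.00553·239/(2·0.836) = 1.6912 − 0.79047 = 0.90068.
h = 0.90068² = 0.81123 m.

0.811 m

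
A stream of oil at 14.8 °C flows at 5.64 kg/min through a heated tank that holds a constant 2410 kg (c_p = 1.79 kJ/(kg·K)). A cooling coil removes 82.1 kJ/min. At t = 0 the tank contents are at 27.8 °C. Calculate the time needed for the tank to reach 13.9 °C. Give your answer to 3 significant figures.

Energy balance: M c_p dT/dt = ṁ c_p (T_in − T) − 82.1.
τ = M/ṁ = 427.30 min; T_ss = T_in − Q̇/(ṁ c_p) = 6.6677 °C.
T(t) = T_ss + (T₀ − T_ss) e^(−t/τ). Set T = 13.9:
e^(−t/τ) = (13.9 − 6.6677)/(27.8 − 6.6677) = 0.34224
t = −427.30 · ln(0.34224) = 458.18 min.

458 min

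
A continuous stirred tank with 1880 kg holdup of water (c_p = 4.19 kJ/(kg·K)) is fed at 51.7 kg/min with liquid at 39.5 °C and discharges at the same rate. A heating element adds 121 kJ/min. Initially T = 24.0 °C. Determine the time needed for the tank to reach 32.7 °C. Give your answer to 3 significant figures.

Heat balance on the well-mixed liquid: M c_p dT/dt = ṁ c_p (T_in − T) + 121.
τ = M/ṁ = 36.364 min; T_ss = T_in + Q̇/(ṁ c_p) = 40.059 °C.
T(t) = T_ss + (T₀ − T_ss) e^(−t/τ). Set T = 32.7:
e^(−t/τ) = (32.7 − 40.059)/(24.0 − 40.059) = 0.45823
t = −36.364 · ln(0.45823) = 28.377 min.

28.4 min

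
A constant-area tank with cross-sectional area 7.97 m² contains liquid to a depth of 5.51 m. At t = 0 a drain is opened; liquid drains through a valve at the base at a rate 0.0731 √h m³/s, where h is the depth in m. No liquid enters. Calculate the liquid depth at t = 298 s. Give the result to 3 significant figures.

Unsteady balance on liquid volume: A dh/dt = −0.0731 √h.
∫ h^(−1/2) dh = −(0.0731/A) ∫ dt, giving 2√h = 2√h₀ − (0.0731/A) t.
√h = √5.51 − 0.0731·298/(2·7.97) = 2.3473 − 1.3666 = 0.98073.
h = 0.98073² = 0.96182 m.

0.962 m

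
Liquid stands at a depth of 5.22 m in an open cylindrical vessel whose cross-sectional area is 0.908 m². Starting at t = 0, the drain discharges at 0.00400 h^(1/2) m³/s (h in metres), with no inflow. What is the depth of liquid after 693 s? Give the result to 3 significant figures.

With no inflow, A dh/dt = −0.00400 √h.
∫ h^(−1/2) dh = −(0.00400/A) ∫ dt, giving 2√h = 2√h₀ − (0.00400/A) t.
√h = √5.22 − 0.00400·693/(2·0.908) = 2.2847 − 1.5264 = 0.75830.
h = 0.75830² = 0.57502 m.

0.575 m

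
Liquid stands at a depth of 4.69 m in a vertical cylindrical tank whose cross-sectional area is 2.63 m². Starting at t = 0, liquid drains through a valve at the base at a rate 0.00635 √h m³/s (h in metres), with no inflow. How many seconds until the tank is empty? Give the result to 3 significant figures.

Unsteady balance on liquid volume: A dh/dt = −0.00635 √h.
∫ h^(−1/2) dh = −(0.00635/A) ∫ dt, giving 2√h = 2√h₀ − (0.00635/A) t.
Set h = 0: 2√h₀ = (0.00635/A) t_empty ⇒ t_empty = 2A√h₀/0.00635.
t_empty = 2·2.63·√4.69/0.00635 = 5.2600·2.1656/0.00635 = 1793.9 s.

1790 s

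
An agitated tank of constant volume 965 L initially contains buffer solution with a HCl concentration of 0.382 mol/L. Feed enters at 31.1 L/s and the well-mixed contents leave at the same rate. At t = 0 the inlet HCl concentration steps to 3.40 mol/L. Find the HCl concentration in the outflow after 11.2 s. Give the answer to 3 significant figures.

1.30 mol/L

Accumulation = in − out for the solute gives V dC/dt = Q(C_in − C).
Time constant τ = V/Q = 965/31.1 = 31.029 s.
This is linear first-order; C(t) = C_in + (C₀ − C_in) e^(−t/τ).
C(11.2) = 3.40 + (0.382 − 3.40)·e^(−11.2/31.029) = 3.40 + (-3.0180)·0.69701 = 1.2964 mol/L.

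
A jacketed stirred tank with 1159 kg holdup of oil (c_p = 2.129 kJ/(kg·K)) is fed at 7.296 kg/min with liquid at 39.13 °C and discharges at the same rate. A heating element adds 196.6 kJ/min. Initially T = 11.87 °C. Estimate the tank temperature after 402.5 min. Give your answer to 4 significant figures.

48.62 °C

Unsteady energy balance on the tank contents: M c_p dT/dt = ṁ c_p (T_in − T) + 196.6.
τ = M/ṁ = 158.854 min; T_ss = T_in + Q̇/(ṁ c_p) = 39.13 + 196.6/(7.296·2.129) = 51.7868 °C.
Solution: T(t) = T_ss + (T₀ − T_ss) e^(−t/τ).
T(402.5) = 51.7868 + (-39.9168)·e^(−402.5/158.854) = 51.7868 + (-39.9168)·0.0793592 = 48.6190 °C.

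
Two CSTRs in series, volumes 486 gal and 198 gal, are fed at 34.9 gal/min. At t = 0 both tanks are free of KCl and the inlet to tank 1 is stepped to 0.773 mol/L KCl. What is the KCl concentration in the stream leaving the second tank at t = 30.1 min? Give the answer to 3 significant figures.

Time constants: τᵢ = Vᵢ/Q for each well-mixed tank.
τ₁ = 486/34.9 = 13.926 min; τ₂ = 198/34.9 = 5.6734 min.
Tank 1: C₁ = C_in(1 − e^(−t/τ₁)). Tank 2 (τ₁ ≠ τ₂): C₂ = C_in[1 − (τ₁ e^(−t/τ₁) − τ₂ e^(−t/τ₂))/(τ₁ − τ₂)].
At t = 30.1: e^(−t/τ₁) = 0.11515, e^(−t/τ₂) = 0.0049642.
C₂ = 0.773·[1 − (13.926·0.11515 − 5.6734·0.0049642)/(8.2521)] = 0.773·0.80909 = 0.62543 mol/L.

0.625 mol/L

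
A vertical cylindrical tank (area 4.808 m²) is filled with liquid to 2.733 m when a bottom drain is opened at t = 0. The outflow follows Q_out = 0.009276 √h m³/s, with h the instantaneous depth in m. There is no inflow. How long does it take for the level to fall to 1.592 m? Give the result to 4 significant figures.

A dh/dt = −Q_out = −0.009276 √h.
Separate and integrate: 2(√h − √h₀) = −(0.009276/A) t.
t = 2A(√h₀ − √h)/0.009276 = 2·4.808·(√2.733 − √1.592)/0.009276
  = 9.61600 × (1.65318 − 1.26174) / 0.009276 = 405.781 s.

405.8 s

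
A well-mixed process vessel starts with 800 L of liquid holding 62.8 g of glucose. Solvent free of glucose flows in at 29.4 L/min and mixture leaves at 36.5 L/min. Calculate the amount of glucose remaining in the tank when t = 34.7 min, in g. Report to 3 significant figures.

Total volume: dV/dt = Q_in − Q_out = -7.1000 L/min, so V(t) = 800 − 7.1000 t and V(34.7) = 553.63 L.
No glucose enters, so dm/dt = −Q_out · (m/V).
dm/m = −Q_out dt/(V₀ − 7.1000 t); integrating gives ln(m/m₀) = −(Q_out/(Q_in−Q_out)) ln(V/V₀).
m = m₀ (V₀/V)^(Q_out/(Q_in−Q_out)) = 62.8 × (800/553.63)^(-5.1408) = 9.4644 g.

9.46 g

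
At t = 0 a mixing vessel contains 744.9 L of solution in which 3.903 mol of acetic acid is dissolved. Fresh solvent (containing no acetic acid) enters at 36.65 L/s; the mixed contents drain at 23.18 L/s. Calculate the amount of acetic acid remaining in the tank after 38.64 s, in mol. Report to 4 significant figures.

1.568 mol

Total volume: dV/dt = Q_in − Q_out = 13.4700 L/s, so V(t) = 744.9 + 13.4700 t and V(38.64) = 1265.38 L.
No acetic acid enters, so dm/dt = −Q_out · (m/V).
dm/m = −Q_out dt/(V₀ + 13.4700 t); integrating gives ln(m/m₀) = −(Q_out/(Q_in−Q_out)) ln(V/V₀).
m = m₀ (V₀/V)^(Q_out/(Q_in−Q_out)) = 3.903 × (744.9/1265.38)^(1.72086) = 1.56815 mol.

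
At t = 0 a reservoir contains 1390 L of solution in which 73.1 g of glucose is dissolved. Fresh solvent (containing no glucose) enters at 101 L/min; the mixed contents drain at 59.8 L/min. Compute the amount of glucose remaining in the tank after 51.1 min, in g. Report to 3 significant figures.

19.2 g

Let m(t) be the amount of glucose. Volume: V(t) = V₀ + (Q_in − Q_out) t = 1390 + 41.200 t; V(51.1) = 3495.3 L.
Solute balance: dm/dt = 0 − Q_out C = −Q_out m/V(t).
Separate: dm/m = −Q_out dt/V(t) ⇒ ln(m/m₀) = −(Q_out/(Q_in−Q_out)) ln(V/V₀).
m = m₀ (V₀/V)^(Q_out/(Q_in−Q_out)) = 73.1 × (1390/3495.3)^(1.4515) = 19.171 g.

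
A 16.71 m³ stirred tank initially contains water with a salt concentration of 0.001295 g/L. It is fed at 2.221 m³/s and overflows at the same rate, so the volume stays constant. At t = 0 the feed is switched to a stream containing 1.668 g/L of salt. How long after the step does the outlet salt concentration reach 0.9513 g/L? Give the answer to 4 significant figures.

Accumulation = in − out for the solute gives V dC/dt = Q(C_in − C), so τ = V/Q = 7.52364 s.
C(t) = C_in + (C₀ − C_in) e^(−t/τ). Set C = 0.9513 and solve for t:
e^(−t/τ) = (C − C_in)/(C₀ − C_in) = (0.9513 − 1.668)/(0.001295 − 1.668) = 0.430010
t = −τ ln(…) = 7.52364 × 0.843947 = 6.34955 s.

6.350 s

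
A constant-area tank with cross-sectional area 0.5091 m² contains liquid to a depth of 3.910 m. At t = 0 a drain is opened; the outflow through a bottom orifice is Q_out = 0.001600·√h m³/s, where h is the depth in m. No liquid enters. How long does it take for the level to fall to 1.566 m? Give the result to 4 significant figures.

Volume balance on the tank: A dh/dt = −0.001600 √h.
This is separable: 2 d(√h)/dt = −0.001600/A, so √h = √h₀ − (0.001600/(2A)) t.
t = 2A(√h₀ − √h)/0.001600 = 2·0.5091·(√3.910 − √1.566)/0.001600
  = 1.01820 × (1.97737 − 1.25140) / 0.001600 = 461.991 s.

462.0 s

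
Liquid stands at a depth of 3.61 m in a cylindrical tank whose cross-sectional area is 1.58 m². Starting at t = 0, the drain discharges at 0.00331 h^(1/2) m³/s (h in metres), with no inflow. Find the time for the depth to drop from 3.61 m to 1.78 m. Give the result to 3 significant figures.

540 s

Unsteady balance on liquid volume: A dh/dt = −0.00331 √h.
This is separable: 2 d(√h)/dt = −0.00331/A, so √h = √h₀ − (0.00331/(2A)) t.
t = 2A(√h₀ − √h)/0.00331 = 2·1.58·(√3.61 − √1.78)/0.00331
  = 3.1600 × (1.9000 − 1.3342) / 0.00331 = 540.19 s.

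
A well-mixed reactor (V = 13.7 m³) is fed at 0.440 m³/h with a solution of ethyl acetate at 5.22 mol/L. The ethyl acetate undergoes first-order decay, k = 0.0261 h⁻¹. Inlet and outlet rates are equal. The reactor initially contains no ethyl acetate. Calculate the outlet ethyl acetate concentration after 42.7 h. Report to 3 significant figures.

Accumulation = in − out − consumed: V dC/dt = Q C_in − Q C − k V C.
dC/dt = (Q/V) C_in − (Q/V + k) C; effective rate a = Q/V + k = 0.032117 + 0.0261 = 0.058217 h⁻¹.
C_ss = Q C_in/(Q + kV) = 2.8797 mol/L; C(t) = C_ss + (C₀ − C_ss) e^(−a t).
C(42.7) = 2.8797 + (-2.8797)·e^(−0.058217·42.7) = 2.8797 + (-2.8797)·0.083254 = 2.6400 mol/L.

2.64 mol/L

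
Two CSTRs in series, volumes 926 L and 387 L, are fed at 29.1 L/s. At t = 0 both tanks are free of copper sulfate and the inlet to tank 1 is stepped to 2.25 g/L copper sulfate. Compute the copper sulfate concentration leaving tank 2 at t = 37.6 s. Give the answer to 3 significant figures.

Each tank obeys Vᵢ dCᵢ/dt = Q(Cᵢ₋₁ − Cᵢ), so τᵢ = Vᵢ/Q.
τ₁ = 926/29.1 = 31.821 s; τ₂ = 387/29.1 = 13.299 s.
Tank 1: C₁ = C_in(1 − e^(−t/τ₁)). Tank 2 (τ₁ ≠ τ₂): C₂ = C_in[1 − (τ₁ e^(−t/τ₁) − τ₂ e^(−t/τ₂))/(τ₁ − τ₂)].
At t = 37.6: e^(−t/τ₁) = 0.30679, e^(−t/τ₂) = 0.059173.
C₂ = 2.25·[1 − (31.821·0.30679 − 13.299·0.059173)/(18.522)] = 2.25·0.51543 = 1.1597 g/L.

1.16 g/L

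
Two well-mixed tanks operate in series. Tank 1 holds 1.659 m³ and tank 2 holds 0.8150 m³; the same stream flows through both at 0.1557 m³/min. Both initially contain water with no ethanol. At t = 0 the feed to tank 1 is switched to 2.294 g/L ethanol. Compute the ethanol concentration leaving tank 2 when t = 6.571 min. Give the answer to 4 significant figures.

0.4916 g/L

Species balance on tank i: dCᵢ/dt = (Cᵢ₋₁ − Cᵢ)/τᵢ with τᵢ = Vᵢ/Q.
τ₁ = 1.659/0.1557 = 10.6551 min; τ₂ = 0.8150/0.1557 = 5.23443 min.
Solving the cascade with C₁(0)=C₂(0)=0 gives C₂(t) = C_in[1 − (τ₁ e^(−t/τ₁) − τ₂ e^(−t/τ₂))/(τ₁ − τ₂)].
At t = 6.571: e^(−t/τ₁) = 0.539723, e^(−t/τ₂) = 0.284978.
C₂ = 2.294·[1 − (10.6551·0.539723 − 5.23443·0.284978)/(5.42068)] = 2.294·0.214286 = 0.491571 g/L.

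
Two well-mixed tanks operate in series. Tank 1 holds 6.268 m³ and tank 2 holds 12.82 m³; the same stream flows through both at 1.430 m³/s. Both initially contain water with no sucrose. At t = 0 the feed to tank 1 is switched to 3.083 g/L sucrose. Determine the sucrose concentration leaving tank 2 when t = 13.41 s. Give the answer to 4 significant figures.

Each tank obeys Vᵢ dCᵢ/dt = Q(Cᵢ₋₁ − Cᵢ), so τᵢ = Vᵢ/Q.
τ₁ = 6.268/1.430 = 4.38322 s; τ₂ = 12.82/1.430 = 8.96503 s.
Solving the cascade with C₁(0)=C₂(0)=0 gives C₂(t) = C_in[1 − (τ₁ e^(−t/τ₁) − τ₂ e^(−t/τ₂))/(τ₁ − τ₂)].
At t = 13.41: e^(−t/τ₁) = 0.0469160, e^(−t/τ₂) = 0.224067.
C₂ = 3.083·[1 − (4.38322·0.0469160 − 8.96503·0.224067)/(-4.58182)] = 3.083·0.606461 = 1.86972 g/L.

1.870 g/L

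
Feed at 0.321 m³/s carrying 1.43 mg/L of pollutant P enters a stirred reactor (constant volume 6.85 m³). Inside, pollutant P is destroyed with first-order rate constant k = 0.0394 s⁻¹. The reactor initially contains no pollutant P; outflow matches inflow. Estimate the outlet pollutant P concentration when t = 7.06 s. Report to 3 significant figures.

V dC/dt = Q(C_in − C) − k V C.
dC/dt = (Q/V) C_in − (Q/V + k) C; effective rate a = Q/V + k = 0.046861 + 0.0394 = 0.086261 s⁻¹.
C_ss = Q C_in/(Q + kV) = 0.77685 mg/L; C(t) = C_ss + (C₀ − C_ss) e^(−a t).
C(7.06) = 0.77685 + (-0.77685)·e^(−0.086261·7.06) = 0.77685 + (-0.77685)·0.54389 = 0.35433 mg/L.

0.354 mg/L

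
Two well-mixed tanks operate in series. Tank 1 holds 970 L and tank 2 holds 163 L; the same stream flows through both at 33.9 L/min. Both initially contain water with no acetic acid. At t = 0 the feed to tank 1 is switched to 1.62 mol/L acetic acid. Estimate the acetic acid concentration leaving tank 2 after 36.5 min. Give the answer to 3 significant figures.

Each tank obeys Vᵢ dCᵢ/dt = Q(Cᵢ₋₁ − Cᵢ), so τᵢ = Vᵢ/Q.
τ₁ = 970/33.9 = 28.614 min; τ₂ = 163/33.9 = 4.8083 min.
Tank 1: C₁ = C_in(1 − e^(−t/τ₁)). Tank 2 (τ₁ ≠ τ₂): C₂ = C_in[1 − (τ₁ e^(−t/τ₁) − τ₂ e^(−t/τ₂))/(τ₁ − τ₂)].
At t = 36.5: e^(−t/τ₁) = 0.27926, e^(−t/τ₂) = 0.00050492.
C₂ = 1.62·[1 − (28.614·0.27926 − 4.8083·0.00050492)/(23.805)] = 1.62·0.66444 = 1.0764 mol/L.

1.08 mol/L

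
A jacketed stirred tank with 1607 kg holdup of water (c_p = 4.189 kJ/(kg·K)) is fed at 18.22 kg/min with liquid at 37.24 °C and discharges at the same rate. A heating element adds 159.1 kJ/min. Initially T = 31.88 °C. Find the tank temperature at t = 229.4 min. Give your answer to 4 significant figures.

38.77 °C

Unsteady energy balance on the tank contents: M c_p dT/dt = ṁ c_p (T_in − T) + 159.1.
Rearrange: dT/dt = (T_ss − T)/τ with τ = M/ṁ = 88.1998 min and T_ss = T_in + Q̇/(ṁ c_p) = 39.3245 °C.
Solution: T(t) = T_ss + (T₀ − T_ss) e^(−t/τ).
T(229.4) = 39.3245 + (-7.44455)·e^(−229.4/88.1998) = 39.3245 + (-7.44455)·0.0742058 = 38.7721 °C.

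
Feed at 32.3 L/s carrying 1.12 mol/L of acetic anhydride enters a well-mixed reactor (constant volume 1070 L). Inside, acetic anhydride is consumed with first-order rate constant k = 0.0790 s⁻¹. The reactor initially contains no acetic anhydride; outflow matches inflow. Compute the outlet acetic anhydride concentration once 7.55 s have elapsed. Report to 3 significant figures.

Species balance: V dC/dt = Q C_in − Q C − k V C.
This is linear with rate a = Q/V + k = 0.10919 s⁻¹.
C_ss = Q C_in/(Q + kV) = 0.30965 mol/L; C(t) = C_ss + (C₀ − C_ss) e^(−a t).
C(7.55) = 0.30965 + (-0.30965)·e^(−0.10919·7.55) = 0.30965 + (-0.30965)·0.43852 = 0.17386 mol/L.

0.174 mol/L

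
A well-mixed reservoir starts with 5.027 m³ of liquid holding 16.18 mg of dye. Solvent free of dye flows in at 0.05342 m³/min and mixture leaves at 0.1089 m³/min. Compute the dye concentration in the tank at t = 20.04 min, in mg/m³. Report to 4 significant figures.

Let m(t) be the amount of dye. Volume: V(t) = V₀ + (Q_in − Q_out) t = 5.027 − 0.0554800 t; V(20.04) = 3.91518 m³.
Species balance (pure solvent in): dm/dt = −Q_out · m/V(t).
dm/m = −Q_out dt/(V₀ − 0.0554800 t); integrating gives ln(m/m₀) = −(Q_out/(Q_in−Q_out)) ln(V/V₀).
m = m₀ (V₀/V)^(Q_out/(Q_in−Q_out)) = 16.18 × (5.027/3.91518)^(-1.96287) = 9.90593 mg.
C = m/V = 9.90593/3.91518 = 2.53013 mg/m³.

2.530 mg/m³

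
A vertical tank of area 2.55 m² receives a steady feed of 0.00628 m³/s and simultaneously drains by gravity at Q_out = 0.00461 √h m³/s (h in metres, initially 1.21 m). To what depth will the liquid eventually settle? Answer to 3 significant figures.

Accumulation of liquid (constant cross-section A): A dh/dt = Q_in − 0.00461 √h. At steady state dh/dt = 0:
Q_in = 0.00461 √h_ss ⇒ √h_ss = 0.00628/0.00461 = 1.3623.
h_ss = 1.3623² = 1.8557 m. (Since h₀ = 1.21 m < h_ss, the level will rise toward this value.)

1.86 m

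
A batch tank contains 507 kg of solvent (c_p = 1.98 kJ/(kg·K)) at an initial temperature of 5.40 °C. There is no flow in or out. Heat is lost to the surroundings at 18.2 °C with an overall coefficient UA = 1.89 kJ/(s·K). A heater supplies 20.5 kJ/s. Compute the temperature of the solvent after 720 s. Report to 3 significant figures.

Lumped-capacitance energy balance: M c_p dT/dt = UA(T_amb − T) + Q̇.
dT/dt = (T_ss − T)/τ with T_ss = T_amb + Q̇/UA = 18.2 + 20.5/1.89 = 29.047 °C, τ = M c_p/UA = 507·1.98/1.89 = 531.14 s.
Integrating: T(t) = T_ss + (T₀ − T_ss) e^(−t/τ).
T(720) = 29.047 + (-23.647)·0.25780 = 22.950 °C.

23.0 °C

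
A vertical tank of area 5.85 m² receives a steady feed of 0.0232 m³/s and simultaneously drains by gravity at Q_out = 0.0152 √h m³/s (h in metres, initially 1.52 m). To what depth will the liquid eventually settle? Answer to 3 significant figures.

A dh/dt = Q_in − 0.0152 √h. Steady state requires inflow = outflow:
Q_in = 0.0152 √h_ss ⇒ √h_ss = 0.0232/0.0152 = 1.5263.
h_ss = 1.5263² = 2.3296 m. (Since h₀ = 1.52 m < h_ss, the level will rise toward this value.)

2.33 m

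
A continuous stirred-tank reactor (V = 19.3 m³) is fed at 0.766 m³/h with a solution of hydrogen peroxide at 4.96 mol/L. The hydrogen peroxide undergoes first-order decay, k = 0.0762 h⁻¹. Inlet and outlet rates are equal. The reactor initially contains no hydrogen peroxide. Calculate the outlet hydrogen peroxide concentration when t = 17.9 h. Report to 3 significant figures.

Accumulation = in − out − consumed: V dC/dt = Q C_in − Q C − k V C.
This is linear with rate a = Q/V + k = 0.11589 h⁻¹.
C_ss = Q C_in/(Q + kV) = 1.6987 mol/L; C(t) = C_ss + (C₀ − C_ss) e^(−a t).
C(17.9) = 1.6987 + (-1.6987)·e^(−0.11589·17.9) = 1.6987 + (-1.6987)·0.12563 = 1.4853 mol/L.

1.49 mol/L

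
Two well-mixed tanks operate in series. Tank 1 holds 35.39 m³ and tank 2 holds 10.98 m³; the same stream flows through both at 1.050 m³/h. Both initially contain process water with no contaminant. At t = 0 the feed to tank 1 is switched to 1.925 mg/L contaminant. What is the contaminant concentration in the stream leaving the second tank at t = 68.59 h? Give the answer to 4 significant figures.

Each tank obeys Vᵢ dCᵢ/dt = Q(Cᵢ₋₁ − Cᵢ), so τᵢ = Vᵢ/Q.
τ₁ = 35.39/1.050 = 33.7048 h; τ₂ = 10.98/1.050 = 10.4571 h.
Solving the cascade with C₁(0)=C₂(0)=0 gives C₂(t) = C_in[1 − (τ₁ e^(−t/τ₁) − τ₂ e^(−t/τ₂))/(τ₁ − τ₂)].
At t = 68.59: e^(−t/τ₁) = 0.130677, e^(−t/τ₂) = 0.00141709.
C₂ = 1.925·[1 − (33.7048·0.130677 − 10.4571·0.00141709)/(23.2476)] = 1.925·0.811179 = 1.56152 mg/L.

1.562 mg/L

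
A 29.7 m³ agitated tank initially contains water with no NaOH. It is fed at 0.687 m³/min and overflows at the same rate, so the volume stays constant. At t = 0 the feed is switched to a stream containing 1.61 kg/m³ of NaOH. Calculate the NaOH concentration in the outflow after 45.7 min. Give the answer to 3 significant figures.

Mass balance on the solute (V constant): V dC/dt = Q(C_in − C).
So dC/dt = (C_in − C)/τ with τ = V/Q = 29.7/0.687 = 43.231 min.
C approaches C_in exponentially: C(t) = C_in + (C₀ − C_in) e^(−t/τ).
C(45.7) = 1.61 + (0 − 1.61)·e^(−45.7/43.231) = 1.61 + (-1.6100)·0.34746 = 1.0506 kg/m³.

1.05 kg/m³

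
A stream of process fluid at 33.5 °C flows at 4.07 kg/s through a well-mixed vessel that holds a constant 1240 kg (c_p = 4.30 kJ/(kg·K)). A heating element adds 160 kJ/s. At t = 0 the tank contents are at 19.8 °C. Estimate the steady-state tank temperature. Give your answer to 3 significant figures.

42.6 °C

M c_p dT/dt = ṁ c_p (T_in − T) + Q̇.
At steady state dT/dt = 0 ⇒ T_ss = T_in + Q̇/(ṁ c_p) = 33.5 + 160/(4.07·4.30) = 42.642 °C.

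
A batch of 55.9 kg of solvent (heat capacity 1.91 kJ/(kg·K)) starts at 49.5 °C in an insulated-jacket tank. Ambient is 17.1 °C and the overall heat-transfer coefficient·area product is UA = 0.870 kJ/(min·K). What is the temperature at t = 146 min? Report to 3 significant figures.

27.0 °C

M c_p dT/dt = −UA(T − T_amb).
dT/dt = (T_ss − T)/τ with T_ss = T_amb = 17.100 °C, τ = M c_p/UA = 55.9·1.91/0.870 = 122.72 min.
This is linear first-order; T(t) = T_ss + (T₀ − T_ss) e^(−t/τ).
T(146) = 17.100 + (32.400)·0.30432 = 26.960 °C.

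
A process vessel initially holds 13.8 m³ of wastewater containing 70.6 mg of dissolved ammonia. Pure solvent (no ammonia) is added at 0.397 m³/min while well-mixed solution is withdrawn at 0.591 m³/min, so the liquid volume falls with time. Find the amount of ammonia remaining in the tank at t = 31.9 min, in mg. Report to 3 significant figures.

Let m(t) be the amount of ammonia. Volume: V(t) = V₀ + (Q_in − Q_out) t = 13.8 − 0.19400 t; V(31.9) = 7.6114 m³.
No ammonia enters, so dm/dt = −Q_out · (m/V).
dm/m = −Q_out dt/(V₀ − 0.19400 t); integrating gives ln(m/m₀) = −(Q_out/(Q_in−Q_out)) ln(V/V₀).
m = m₀ (V₀/V)^(Q_out/(Q_in−Q_out)) = 70.6 × (13.8/7.6114)^(-3.0464) = 11.523 mg.

11.5 mg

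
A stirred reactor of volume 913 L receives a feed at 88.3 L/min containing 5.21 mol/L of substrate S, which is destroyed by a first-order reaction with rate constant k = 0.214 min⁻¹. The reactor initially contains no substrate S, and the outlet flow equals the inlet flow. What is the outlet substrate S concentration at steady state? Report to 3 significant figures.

Species balance: V dC/dt = Q C_in − Q C − k V C.
At steady state: 0 = Q C_in − (Q + kV) C_ss, so C_ss = Q C_in/(Q + kV).
C_ss = 88.3·5.21/(88.3 + 0.214·913) = 460.04/283.68 = 1.6217 mol/L.

1.62 mol/L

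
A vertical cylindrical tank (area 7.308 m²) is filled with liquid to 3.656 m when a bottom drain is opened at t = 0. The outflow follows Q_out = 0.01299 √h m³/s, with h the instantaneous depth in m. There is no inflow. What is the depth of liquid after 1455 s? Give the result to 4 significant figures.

Unsteady balance on liquid volume: A dh/dt = −0.01299 √h.
This is separable: 2 d(√h)/dt = −0.01299/A, so √h = √h₀ − (0.01299/(2A)) t.
√h = √3.656 − 0.01299·1455/(2·7.308) = 1.91207 − 1.29313 = 0.618933.
h = 0.618933² = 0.383078 m.

0.3831 m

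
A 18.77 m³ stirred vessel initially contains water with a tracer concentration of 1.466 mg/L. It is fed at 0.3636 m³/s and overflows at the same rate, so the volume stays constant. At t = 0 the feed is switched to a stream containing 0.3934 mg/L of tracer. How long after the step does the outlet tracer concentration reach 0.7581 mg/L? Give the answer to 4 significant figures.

Mass balance on the solute (V constant): V dC/dt = Q(C_in − C), so τ = V/Q = 51.6227 s.
C(t) = C_in + (C₀ − C_in) e^(−t/τ). Set C = 0.7581 and solve for t:
e^(−t/τ) = (C − C_in)/(C₀ − C_in) = (0.7581 − 0.3934)/(1.466 − 0.3934) = 0.340015
t = −τ ln(…) = 51.6227 × 1.07877 = 55.6888 s.

55.69 s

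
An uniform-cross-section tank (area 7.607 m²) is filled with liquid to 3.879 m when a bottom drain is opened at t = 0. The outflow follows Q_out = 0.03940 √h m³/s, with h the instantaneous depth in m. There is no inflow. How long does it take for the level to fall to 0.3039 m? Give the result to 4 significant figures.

547.6 s

A dh/dt = −Q_out = −0.03940 √h.
∫ h^(−1/2) dh = −(0.03940/A) ∫ dt, giving 2√h = 2√h₀ − (0.03940/A) t.
t = 2A(√h₀ − √h)/0.03940 = 2·7.607·(√3.879 − √0.3039)/0.03940
  = 15.2140 × (1.96952 − 0.551271) / 0.03940 = 547.645 s.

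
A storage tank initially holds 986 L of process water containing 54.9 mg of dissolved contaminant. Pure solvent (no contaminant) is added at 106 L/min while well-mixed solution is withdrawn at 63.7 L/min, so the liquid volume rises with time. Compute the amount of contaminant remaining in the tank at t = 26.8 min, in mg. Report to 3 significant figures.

Total volume: dV/dt = Q_in − Q_out = 42.300 L/min, so V(t) = 986 + 42.300 t and V(26.8) = 2119.6 L.
Solute balance: dm/dt = 0 − Q_out C = −Q_out m/V(t).
Separate: dm/m = −Q_out dt/V(t) ⇒ ln(m/m₀) = −(Q_out/(Q_in−Q_out)) ln(V/V₀).
m = m₀ (V₀/V)^(Q_out/(Q_in−Q_out)) = 54.9 × (986/2119.6)^(1.5059) = 17.339 mg.

17.3 mg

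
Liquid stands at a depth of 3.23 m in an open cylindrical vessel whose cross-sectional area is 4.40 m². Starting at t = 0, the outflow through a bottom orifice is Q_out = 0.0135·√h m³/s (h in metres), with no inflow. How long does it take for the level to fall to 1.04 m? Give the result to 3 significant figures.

A dh/dt = −Q_out = −0.0135 √h.
∫ h^(−1/2) dh = −(0.0135/A) ∫ dt, giving 2√h = 2√h₀ − (0.0135/A) t.
t = 2A(√h₀ − √h)/0.0135 = 2·4.40·(√3.23 − √1.04)/0.0135
  = 8.8000 × (1.7972 − 1.0198) / 0.0135 = 506.76 s.

507 s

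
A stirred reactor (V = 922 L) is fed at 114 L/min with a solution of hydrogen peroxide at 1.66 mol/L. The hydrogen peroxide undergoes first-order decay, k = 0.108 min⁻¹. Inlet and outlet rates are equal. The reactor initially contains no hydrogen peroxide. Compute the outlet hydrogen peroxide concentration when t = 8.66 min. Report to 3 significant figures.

Species balance: V dC/dt = Q C_in − Q C − k V C.
dC/dt = (Q/V) C_in − (Q/V + k) C; effective rate a = Q/V + k = 0.12364 + 0.108 = 0.23164 min⁻¹.
C_ss = Q C_in/(Q + kV) = 0.88605 mol/L; C(t) = C_ss + (C₀ − C_ss) e^(−a t).
C(8.66) = 0.88605 + (-0.88605)·e^(−0.23164·8.66) = 0.88605 + (-0.88605)·0.13452 = 0.76686 mol/L.

0.767 mol/L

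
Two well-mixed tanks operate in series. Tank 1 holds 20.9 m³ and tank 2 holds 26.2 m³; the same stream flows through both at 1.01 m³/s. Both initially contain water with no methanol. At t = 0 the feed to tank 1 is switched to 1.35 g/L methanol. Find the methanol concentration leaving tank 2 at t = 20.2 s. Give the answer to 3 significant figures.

Each tank obeys Vᵢ dCᵢ/dt = Q(Cᵢ₋₁ − Cᵢ), so τᵢ = Vᵢ/Q.
τ₁ = 20.9/1.01 = 20.693 s; τ₂ = 26.2/1.01 = 25.941 s.
Tank 1: C₁ = C_in(1 − e^(−t/τ₁)). Tank 2 (τ₁ ≠ τ₂): C₂ = C_in[1 − (τ₁ e^(−t/τ₁) − τ₂ e^(−t/τ₂))/(τ₁ − τ₂)].
At t = 20.2: e^(−t/τ₁) = 0.37675, e^(−t/τ₂) = 0.45900.
C₂ = 1.35·[1 − (20.693·0.37675 − 25.941·0.45900)/(-5.2475)] = 1.35·0.21665 = 0.29248 g/L.

0.292 g/L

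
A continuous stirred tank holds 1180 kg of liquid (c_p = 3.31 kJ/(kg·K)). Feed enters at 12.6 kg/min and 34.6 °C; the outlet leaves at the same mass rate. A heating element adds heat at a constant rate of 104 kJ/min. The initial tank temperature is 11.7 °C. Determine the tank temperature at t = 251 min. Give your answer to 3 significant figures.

35.4 °C

M c_p dT/dt = ṁ c_p (T_in − T) + Q̇.
τ = M/ṁ = 93.651 min; T_ss = T_in + Q̇/(ṁ c_p) = 34.6 + 104/(12.6·3.31) = 37.094 °C.
Solution: T(t) = T_ss + (T₀ − T_ss) e^(−t/τ).
T(251) = 37.094 + (-25.394)·e^(−251/93.651) = 37.094 + (-25.394)·0.068552 = 35.353 °C.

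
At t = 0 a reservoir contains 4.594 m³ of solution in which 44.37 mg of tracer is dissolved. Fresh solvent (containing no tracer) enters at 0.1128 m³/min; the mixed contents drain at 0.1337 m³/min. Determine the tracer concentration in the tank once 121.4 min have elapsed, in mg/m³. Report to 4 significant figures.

Let m(t) be the amount of tracer. Volume: V(t) = V₀ + (Q_in − Q_out) t = 4.594 − 0.0209000 t; V(121.4) = 2.05674 m³.
Solute balance: dm/dt = 0 − Q_out C = −Q_out m/V(t).
dm/m = −Q_out dt/(V₀ − 0.0209000 t); integrating gives ln(m/m₀) = −(Q_out/(Q_in−Q_out)) ln(V/V₀).
m = m₀ (V₀/V)^(Q_out/(Q_in−Q_out)) = 44.37 × (4.594/2.05674)^(-6.39713) = 0.259667 mg.
C = m/V = 0.259667/2.05674 = 0.126252 mg/m³.

0.1263 mg/m³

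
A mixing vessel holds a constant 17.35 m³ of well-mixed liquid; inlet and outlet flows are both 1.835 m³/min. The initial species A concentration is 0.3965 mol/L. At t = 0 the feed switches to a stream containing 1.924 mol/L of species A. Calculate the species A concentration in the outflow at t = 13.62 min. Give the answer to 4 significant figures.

1.562 mol/L

Unsteady species balance (constant V, well mixed): V dC/dt = Q(C_in − C).
Time constant τ = V/Q = 17.35/1.835 = 9.45504 min.
This is linear first-order; C(t) = C_in + (C₀ − C_in) e^(−t/τ).
C(13.62) = 1.924 + (0.3965 − 1.924)·e^(−13.62/9.45504) = 1.924 + (-1.52750)·0.236809 = 1.56227 mol/L.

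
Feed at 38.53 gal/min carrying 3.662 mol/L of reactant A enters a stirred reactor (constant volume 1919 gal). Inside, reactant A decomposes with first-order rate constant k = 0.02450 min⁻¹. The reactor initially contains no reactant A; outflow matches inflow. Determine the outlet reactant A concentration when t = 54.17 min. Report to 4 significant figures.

1.502 mol/L

Accumulation = in − out − consumed: V dC/dt = Q C_in − Q C − k V C.
dC/dt = (Q/V) C_in − (Q/V + k) C; effective rate a = Q/V + k = 0.0200782 + 0.02450 = 0.0445782 min⁻¹.
C_ss = Q C_in/(Q + kV) = 1.64938 mol/L; C(t) = C_ss + (C₀ − C_ss) e^(−a t).
C(54.17) = 1.64938 + (-1.64938)·e^(−0.0445782·54.17) = 1.64938 + (-1.64938)·0.0893853 = 1.50195 mol/L.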